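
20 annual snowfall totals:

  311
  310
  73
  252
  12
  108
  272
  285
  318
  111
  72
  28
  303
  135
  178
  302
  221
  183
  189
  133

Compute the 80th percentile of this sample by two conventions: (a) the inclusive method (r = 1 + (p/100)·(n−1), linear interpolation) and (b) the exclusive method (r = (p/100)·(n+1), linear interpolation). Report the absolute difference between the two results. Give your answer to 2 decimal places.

0.60

Sorted: 12, 28, 72, 73, 108, 111, 133, 135, 178, 183, 189, 221, 252, 272, 285, 302, 303, 310, 311, 318.
n = 20.
(a) r = 16.2; between ranks 16 (302) and 17 (303): 302.2.
(b) r = 16.8; between ranks 16 (302) and 17 (303): 302.8.
|302.2 − 302.8| = 0.6.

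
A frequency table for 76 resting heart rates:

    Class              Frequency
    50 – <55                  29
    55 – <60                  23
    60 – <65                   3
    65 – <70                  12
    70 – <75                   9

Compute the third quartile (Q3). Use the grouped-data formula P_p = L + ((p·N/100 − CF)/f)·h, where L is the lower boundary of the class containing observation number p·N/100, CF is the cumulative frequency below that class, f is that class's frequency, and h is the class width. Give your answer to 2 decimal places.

N = 76; target position k = 75/100 · 76 = 57.
Cumulative frequencies: 29, 52, 55, 67, 76.
Observation 57 falls in the class 65 – <70.
L = 65, CF = 55, f = 12, h = 5.
P75 = 65 + ((57 − 55)/12)·5 = 65 + 0.833333 = 65.8333.

65.83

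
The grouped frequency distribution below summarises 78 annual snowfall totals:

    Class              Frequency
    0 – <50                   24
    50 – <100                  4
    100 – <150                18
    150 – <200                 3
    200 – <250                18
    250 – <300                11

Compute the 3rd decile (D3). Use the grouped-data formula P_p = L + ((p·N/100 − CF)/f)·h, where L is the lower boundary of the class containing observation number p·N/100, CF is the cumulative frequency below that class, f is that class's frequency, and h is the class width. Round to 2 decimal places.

48.75

N = 78; target position k = 30/100 · 78 = 23.4.
Cumulative frequencies: 24, 28, 46, 49, 67, 78.
Observation 23.4 falls in the class 0 – <50.
L = 0, CF = 0, f = 24, h = 50.
P30 = 0 + ((23.4 − 0)/24)·50 = 0 + 48.75 = 48.75.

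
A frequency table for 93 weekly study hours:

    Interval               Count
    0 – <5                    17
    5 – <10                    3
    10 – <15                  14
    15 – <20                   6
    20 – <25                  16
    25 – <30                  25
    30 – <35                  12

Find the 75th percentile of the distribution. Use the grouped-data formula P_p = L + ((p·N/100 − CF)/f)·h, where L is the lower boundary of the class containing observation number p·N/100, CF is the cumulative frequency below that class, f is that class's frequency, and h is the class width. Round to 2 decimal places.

N = 93; target position k = 75/100 · 93 = 69.75.
Cumulative frequencies: 17, 20, 34, 40, 56, 81, 93.
Observation 69.75 falls in the class 25 – <30.
L = 25, CF = 56, f = 25, h = 5.
P75 = 25 + ((69.75 − 56)/25)·5 = 25 + 2.75 = 27.75.

27.75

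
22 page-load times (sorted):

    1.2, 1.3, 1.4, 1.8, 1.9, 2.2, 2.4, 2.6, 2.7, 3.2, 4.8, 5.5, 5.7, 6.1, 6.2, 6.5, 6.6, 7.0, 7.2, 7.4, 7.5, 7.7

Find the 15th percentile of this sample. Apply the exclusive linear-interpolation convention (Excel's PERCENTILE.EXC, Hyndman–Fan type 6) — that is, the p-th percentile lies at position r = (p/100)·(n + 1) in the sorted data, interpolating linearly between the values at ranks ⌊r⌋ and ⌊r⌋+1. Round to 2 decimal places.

1.58

n = 22.
r = (15/100)·(22 + 1) = 3.45.
Rank 3 is 1.4 and rank 4 is 1.8.
Interpolate: 1.4 + 0.45·(1.8 − 1.4) = 1.4 + 0.45·0.4 = 1.58.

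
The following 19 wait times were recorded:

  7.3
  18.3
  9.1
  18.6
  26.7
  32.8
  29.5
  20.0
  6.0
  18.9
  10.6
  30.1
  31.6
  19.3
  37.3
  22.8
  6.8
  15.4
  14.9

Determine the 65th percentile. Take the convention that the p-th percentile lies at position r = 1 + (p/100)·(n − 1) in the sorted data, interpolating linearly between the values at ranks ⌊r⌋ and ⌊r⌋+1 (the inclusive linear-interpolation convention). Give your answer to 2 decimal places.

Sorted: 6.0, 6.8, 7.3, 9.1, 10.6, 14.9, 15.4, 18.3, 18.6, 18.9, 19.3, 20.0, 22.8, 26.7, 29.5, 30.1, 31.6, 32.8, 37.3.
n = 19.
r = 1 + (65/100)·(19 − 1) = 1 + 11.7 = 12.7.
Rank 12 is 20.0 and rank 13 is 22.8.
Interpolate: 20.0 + 0.7·(22.8 − 20.0) = 20.0 + 0.7·2.8 = 21.96.

21.96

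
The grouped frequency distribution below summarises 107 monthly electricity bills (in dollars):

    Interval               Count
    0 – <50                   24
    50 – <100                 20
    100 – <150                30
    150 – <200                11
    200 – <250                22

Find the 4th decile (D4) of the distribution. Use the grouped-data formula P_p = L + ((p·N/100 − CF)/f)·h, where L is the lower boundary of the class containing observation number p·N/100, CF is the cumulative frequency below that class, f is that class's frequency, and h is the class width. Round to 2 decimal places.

N = 107; target position k = 40/100 · 107 = 42.8.
Cumulative frequencies: 24, 44, 74, 85, 107.
Observation 42.8 falls in the class 50 – <100.
L = 50, CF = 24, f = 20, h = 50.
P40 = 50 + ((42.8 − 24)/20)·50 = 50 + 47 = 97.

97.00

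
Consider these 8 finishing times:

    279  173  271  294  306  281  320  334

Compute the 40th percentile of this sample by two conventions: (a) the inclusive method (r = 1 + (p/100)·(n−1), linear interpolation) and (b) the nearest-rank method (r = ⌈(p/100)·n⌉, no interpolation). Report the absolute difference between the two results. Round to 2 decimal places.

0.40

Sorted: 173, 271, 279, 281, 294, 306, 320, 334.
n = 8.
(a) r = 3.8; between ranks 3 (279) and 4 (281): 280.6.
(b) the nearest-rank method: rank 4 → 281.
|280.6 − 281| = 0.4.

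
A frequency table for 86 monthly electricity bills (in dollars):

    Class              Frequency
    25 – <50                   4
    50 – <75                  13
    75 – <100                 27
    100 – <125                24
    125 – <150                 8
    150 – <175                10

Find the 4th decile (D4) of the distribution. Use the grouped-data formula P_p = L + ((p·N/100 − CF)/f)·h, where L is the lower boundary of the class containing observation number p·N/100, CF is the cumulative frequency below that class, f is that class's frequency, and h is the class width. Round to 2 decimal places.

91.11

N = 86; target position k = 40/100 · 86 = 34.4.
Cumulative frequencies: 4, 17, 44, 68, 76, 86.
Observation 34.4 falls in the class 75 – <100.
L = 75, CF = 17, f = 27, h = 25.
P40 = 75 + ((34.4 − 17)/27)·25 = 75 + 16.1111 = 91.1111.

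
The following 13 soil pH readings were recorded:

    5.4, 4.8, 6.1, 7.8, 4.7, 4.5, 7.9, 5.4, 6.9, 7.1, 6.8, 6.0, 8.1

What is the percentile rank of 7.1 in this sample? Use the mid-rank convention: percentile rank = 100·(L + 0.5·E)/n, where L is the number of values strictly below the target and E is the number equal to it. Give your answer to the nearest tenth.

Sorted: 4.5, 4.7, 4.8, 5.4, 5.4, 6.0, 6.1, 6.8, 6.9, 7.1, 7.8, 7.9, 8.1.
Count below 7.1: L = 9; count equal: E = 1; n = 13.
Percentile rank = 100·(9 + 0.5·1)/13 = 100·9.5/13 = 73.08.

73.1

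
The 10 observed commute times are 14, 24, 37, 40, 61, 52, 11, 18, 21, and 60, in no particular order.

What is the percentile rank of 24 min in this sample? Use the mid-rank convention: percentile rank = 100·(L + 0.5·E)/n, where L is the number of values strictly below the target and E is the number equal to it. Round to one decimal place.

Sorted: 11, 14, 18, 21, 24, 37, 40, 52, 60, 61.
Count below 24: L = 4; count equal: E = 1; n = 10.
Percentile rank = 100·(4 + 0.5·1)/10 = 100·4.5/10 = 45.

45.0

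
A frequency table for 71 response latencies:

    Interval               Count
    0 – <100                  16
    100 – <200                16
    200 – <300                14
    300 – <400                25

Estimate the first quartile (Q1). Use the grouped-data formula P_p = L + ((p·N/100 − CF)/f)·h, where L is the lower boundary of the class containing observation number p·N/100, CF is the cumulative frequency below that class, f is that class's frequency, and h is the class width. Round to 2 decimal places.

N = 71; target position k = 25/100 · 71 = 17.75.
Cumulative frequencies: 16, 32, 46, 71.
Observation 17.75 falls in the class 100 – <200.
L = 100, CF = 16, f = 16, h = 100.
P25 = 100 + ((17.75 − 16)/16)·100 = 100 + 10.9375 = 110.938.

110.94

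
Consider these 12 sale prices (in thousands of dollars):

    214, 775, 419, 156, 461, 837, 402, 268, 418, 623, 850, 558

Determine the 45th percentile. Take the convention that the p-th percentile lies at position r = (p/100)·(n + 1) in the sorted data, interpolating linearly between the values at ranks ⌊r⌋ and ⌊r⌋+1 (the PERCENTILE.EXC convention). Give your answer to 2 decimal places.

Sorted: 156, 214, 268, 402, 418, 419, 461, 558, 623, 775, 837, 850.
n = 12.
r = (45/100)·(12 + 1) = 5.85.
Rank 5 is 418 and rank 6 is 419.
Interpolate: 418 + 0.85·(419 − 418) = 418 + 0.85·1 = 418.85.

418.85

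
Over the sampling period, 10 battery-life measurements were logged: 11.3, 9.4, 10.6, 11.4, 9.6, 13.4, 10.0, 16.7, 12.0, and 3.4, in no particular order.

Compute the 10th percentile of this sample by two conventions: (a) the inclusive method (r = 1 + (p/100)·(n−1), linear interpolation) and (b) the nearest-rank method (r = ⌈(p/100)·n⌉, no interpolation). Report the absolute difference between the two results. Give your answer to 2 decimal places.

5.40

Sorted: 3.4, 9.4, 9.6, 10.0, 10.6, 11.3, 11.4, 12.0, 13.4, 16.7.
n = 10.
(a) r = 1.9; between ranks 1 (3.4) and 2 (9.4): 8.8.
(b) the nearest-rank method: rank 1 → 3.4.
|8.8 − 3.4| = 5.4.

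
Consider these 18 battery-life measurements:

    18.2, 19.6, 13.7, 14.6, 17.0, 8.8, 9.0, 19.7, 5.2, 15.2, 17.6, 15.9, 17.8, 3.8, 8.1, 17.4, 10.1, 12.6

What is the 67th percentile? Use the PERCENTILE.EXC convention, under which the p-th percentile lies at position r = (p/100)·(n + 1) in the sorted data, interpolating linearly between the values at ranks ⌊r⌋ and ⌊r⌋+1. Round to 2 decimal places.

Sorted: 3.8, 5.2, 8.1, 8.8, 9.0, 10.1, 12.6, 13.7, 14.6, 15.2, 15.9, 17.0, 17.4, 17.6, 17.8, 18.2, 19.6, 19.7.
n = 18.
r = (67/100)·(18 + 1) = 12.73.
Rank 12 is 17.0 and rank 13 is 17.4.
Interpolate: 17.0 + 0.73·(17.4 − 17.0) = 17.0 + 0.73·0.4 = 17.292.

17.29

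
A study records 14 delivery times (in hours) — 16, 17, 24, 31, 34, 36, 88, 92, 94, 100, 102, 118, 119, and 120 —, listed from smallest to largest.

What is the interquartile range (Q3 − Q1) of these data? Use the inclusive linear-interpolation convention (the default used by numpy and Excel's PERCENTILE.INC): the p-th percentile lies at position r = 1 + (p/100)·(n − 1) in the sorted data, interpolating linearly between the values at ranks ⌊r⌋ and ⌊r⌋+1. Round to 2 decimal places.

n = 14.
P25: r = 4.25; ranks 4–5 are 31, 34; interpolating gives 31.75.
P75: r = 10.75; ranks 10–11 are 100, 102; interpolating gives 101.5.
Difference: 101.5 − 31.75 = 69.75.

69.75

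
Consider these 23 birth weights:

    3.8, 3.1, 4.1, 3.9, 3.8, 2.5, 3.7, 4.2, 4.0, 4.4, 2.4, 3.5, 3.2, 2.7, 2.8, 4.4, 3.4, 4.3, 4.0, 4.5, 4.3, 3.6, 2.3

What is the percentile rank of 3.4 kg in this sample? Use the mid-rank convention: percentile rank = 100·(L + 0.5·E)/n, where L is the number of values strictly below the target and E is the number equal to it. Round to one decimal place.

Sorted: 2.3, 2.4, 2.5, 2.7, 2.8, 3.1, 3.2, 3.4, 3.5, 3.6, 3.7, 3.8, 3.8, 3.9, 4.0, 4.0, 4.1, 4.2, 4.3, 4.3, 4.4, 4.4, 4.5.
Count below 3.4: L = 7; count equal: E = 1; n = 23.
Percentile rank = 100·(7 + 0.5·1)/23 = 100·7.5/23 = 32.61.

32.6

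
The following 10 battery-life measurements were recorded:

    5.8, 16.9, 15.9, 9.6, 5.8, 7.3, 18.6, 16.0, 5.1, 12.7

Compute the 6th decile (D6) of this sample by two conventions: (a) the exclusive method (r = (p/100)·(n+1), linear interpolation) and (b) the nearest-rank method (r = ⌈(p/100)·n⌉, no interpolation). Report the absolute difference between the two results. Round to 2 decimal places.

Sorted: 5.1, 5.8, 5.8, 7.3, 9.6, 12.7, 15.9, 16.0, 16.9, 18.6.
n = 10.
(a) r = 6.6; between ranks 6 (12.7) and 7 (15.9): 14.62.
(b) the nearest-rank method: rank 6 → 12.7.
|14.62 − 12.7| = 1.92.

1.92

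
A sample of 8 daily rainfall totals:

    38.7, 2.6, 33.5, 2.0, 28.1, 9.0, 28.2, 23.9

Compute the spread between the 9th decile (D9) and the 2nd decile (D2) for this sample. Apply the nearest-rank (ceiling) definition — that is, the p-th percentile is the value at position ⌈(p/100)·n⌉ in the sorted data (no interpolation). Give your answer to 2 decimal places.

Sorted: 2.0, 2.6, 9.0, 23.9, 28.1, 28.2, 33.5, 38.7.
n = 8.
P20: rank ⌈20/100·8⌉ = 2 → 2.6.
P90: rank ⌈90/100·8⌉ = 8 → 38.7.
Difference: 38.7 − 2.6 = 36.1.

36.10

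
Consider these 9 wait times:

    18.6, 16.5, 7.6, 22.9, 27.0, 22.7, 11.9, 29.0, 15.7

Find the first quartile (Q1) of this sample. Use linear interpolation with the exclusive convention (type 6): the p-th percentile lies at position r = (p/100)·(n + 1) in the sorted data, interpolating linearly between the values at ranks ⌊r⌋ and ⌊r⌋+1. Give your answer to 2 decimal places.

13.80

Sorted: 7.6, 11.9, 15.7, 16.5, 18.6, 22.7, 22.9, 27.0, 29.0.
n = 9.
r = (25/100)·(9 + 1) = 2.5.
Rank 2 is 11.9 and rank 3 is 15.7.
Interpolate: 11.9 + 0.5·(15.7 − 11.9) = 11.9 + 0.5·3.8 = 13.8.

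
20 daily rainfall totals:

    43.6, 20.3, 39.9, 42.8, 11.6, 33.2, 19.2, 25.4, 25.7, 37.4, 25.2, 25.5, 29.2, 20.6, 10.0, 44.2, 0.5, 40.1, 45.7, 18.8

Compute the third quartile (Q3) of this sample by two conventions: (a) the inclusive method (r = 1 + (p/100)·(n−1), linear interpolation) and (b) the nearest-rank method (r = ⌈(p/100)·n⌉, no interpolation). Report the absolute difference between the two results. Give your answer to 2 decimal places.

Sorted: 0.5, 10.0, 11.6, 18.8, 19.2, 20.3, 20.6, 25.2, 25.4, 25.5, 25.7, 29.2, 33.2, 37.4, 39.9, 40.1, 42.8, 43.6, 44.2, 45.7.
n = 20.
(a) r = 15.25; between ranks 15 (39.9) and 16 (40.1): 39.95.
(b) the nearest-rank method: rank 15 → 39.9.
|39.95 − 39.9| = 0.05.

0.05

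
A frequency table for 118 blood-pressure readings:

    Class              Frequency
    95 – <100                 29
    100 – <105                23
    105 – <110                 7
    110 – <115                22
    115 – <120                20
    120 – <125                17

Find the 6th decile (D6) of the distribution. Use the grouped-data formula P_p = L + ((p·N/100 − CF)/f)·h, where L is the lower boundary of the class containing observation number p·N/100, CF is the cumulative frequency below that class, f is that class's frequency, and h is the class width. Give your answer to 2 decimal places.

N = 118; target position k = 60/100 · 118 = 70.8.
Cumulative frequencies: 29, 52, 59, 81, 101, 118.
Observation 70.8 falls in the class 110 – <115.
L = 110, CF = 59, f = 22, h = 5.
P60 = 110 + ((70.8 − 59)/22)·5 = 110 + 2.68182 = 112.682.

112.68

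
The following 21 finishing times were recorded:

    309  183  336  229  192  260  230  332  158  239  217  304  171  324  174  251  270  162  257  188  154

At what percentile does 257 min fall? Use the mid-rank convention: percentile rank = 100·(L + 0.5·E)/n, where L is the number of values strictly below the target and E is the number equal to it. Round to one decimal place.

Sorted: 154, 158, 162, 171, 174, 183, 188, 192, 217, 229, 230, 239, 251, 257, 260, 270, 304, 309, 324, 332, 336.
Count below 257: L = 13; count equal: E = 1; n = 21.
Percentile rank = 100·(13 + 0.5·1)/21 = 100·13.5/21 = 64.29.

64.3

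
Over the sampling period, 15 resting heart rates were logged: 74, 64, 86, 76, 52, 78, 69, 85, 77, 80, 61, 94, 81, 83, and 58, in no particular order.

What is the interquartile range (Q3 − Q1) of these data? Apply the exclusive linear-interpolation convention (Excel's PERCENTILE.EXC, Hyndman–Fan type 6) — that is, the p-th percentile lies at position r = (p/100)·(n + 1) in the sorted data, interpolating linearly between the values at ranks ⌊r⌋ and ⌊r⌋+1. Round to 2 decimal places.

19.00

Sorted: 52, 58, 61, 64, 69, 74, 76, 77, 78, 80, 81, 83, 85, 86, 94.
n = 15.
P25: r = 4 (integer) → 64.
P75: r = 12 (integer) → 83.
Difference: 83 − 64 = 19.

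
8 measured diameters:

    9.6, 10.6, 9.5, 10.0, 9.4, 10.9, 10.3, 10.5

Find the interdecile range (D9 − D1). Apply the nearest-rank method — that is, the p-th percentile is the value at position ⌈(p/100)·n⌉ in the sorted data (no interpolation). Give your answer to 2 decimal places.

1.50

Sorted: 9.4, 9.5, 9.6, 10.0, 10.3, 10.5, 10.6, 10.9.
n = 8.
P10: rank ⌈10/100·8⌉ = 1 → 9.4.
P90: rank ⌈90/100·8⌉ = 8 → 10.9.
Difference: 10.9 − 9.4 = 1.5.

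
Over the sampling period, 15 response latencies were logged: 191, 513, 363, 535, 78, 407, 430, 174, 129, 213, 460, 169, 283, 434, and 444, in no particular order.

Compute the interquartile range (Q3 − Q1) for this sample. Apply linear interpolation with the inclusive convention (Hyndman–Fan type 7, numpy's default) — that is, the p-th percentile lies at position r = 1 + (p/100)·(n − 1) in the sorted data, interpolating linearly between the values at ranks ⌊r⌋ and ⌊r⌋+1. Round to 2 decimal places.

Sorted: 78, 129, 169, 174, 191, 213, 283, 363, 407, 430, 434, 444, 460, 513, 535.
n = 15.
P25: r = 4.5; ranks 4–5 are 174, 191; interpolating gives 182.5.
P75: r = 11.5; ranks 11–12 are 434, 444; interpolating gives 439.
Difference: 439 − 182.5 = 256.5.

256.50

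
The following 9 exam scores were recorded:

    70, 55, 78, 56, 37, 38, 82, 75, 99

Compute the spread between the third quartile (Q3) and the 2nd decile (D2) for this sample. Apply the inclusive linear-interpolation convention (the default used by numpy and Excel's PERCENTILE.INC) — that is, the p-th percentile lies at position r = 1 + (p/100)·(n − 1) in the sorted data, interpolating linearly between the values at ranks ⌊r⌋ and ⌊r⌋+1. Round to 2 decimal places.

29.80

Sorted: 37, 38, 55, 56, 70, 75, 78, 82, 99.
n = 9.
P20: r = 2.6; ranks 2–3 are 38, 55; interpolating gives 48.2.
P75: r = 7 (integer) → 78.
Difference: 78 − 48.2 = 29.8.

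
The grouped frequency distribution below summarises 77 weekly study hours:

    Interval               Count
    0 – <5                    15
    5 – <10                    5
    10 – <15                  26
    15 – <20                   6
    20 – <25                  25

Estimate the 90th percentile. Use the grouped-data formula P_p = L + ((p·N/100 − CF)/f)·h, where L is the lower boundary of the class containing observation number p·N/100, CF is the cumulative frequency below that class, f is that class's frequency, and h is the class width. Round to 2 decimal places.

N = 77; target position k = 90/100 · 77 = 69.3.
Cumulative frequencies: 15, 20, 46, 52, 77.
Observation 69.3 falls in the class 20 – <25.
L = 20, CF = 52, f = 25, h = 5.
P90 = 20 + ((69.3 − 52)/25)·5 = 20 + 3.46 = 23.46.

23.46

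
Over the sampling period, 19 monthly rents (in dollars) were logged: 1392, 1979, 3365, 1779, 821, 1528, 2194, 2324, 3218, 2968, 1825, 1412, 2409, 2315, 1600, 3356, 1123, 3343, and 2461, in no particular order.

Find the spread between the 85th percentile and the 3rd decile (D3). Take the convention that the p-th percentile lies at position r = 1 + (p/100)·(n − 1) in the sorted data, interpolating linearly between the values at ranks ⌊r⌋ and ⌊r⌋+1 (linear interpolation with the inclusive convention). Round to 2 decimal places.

Sorted: 821, 1123, 1392, 1412, 1528, 1600, 1779, 1825, 1979, 2194, 2315, 2324, 2409, 2461, 2968, 3218, 3343, 3356, 3365.
n = 19.
P30: r = 6.4; ranks 6–7 are 1600, 1779; interpolating gives 1671.6.
P85: r = 16.3; ranks 16–17 are 3218, 3343; interpolating gives 3255.5.
Difference: 3255.5 − 1671.6 = 1583.9.

1583.90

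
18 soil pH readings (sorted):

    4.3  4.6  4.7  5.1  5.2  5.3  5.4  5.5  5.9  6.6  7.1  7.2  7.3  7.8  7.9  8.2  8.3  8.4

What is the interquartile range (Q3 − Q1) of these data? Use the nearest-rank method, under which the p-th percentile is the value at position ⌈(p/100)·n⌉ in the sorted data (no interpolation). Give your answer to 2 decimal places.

2.60

n = 18.
P25: rank ⌈25/100·18⌉ = 5 → 5.2.
P75: rank ⌈75/100·18⌉ = 14 → 7.8.
Difference: 7.8 − 5.2 = 2.6.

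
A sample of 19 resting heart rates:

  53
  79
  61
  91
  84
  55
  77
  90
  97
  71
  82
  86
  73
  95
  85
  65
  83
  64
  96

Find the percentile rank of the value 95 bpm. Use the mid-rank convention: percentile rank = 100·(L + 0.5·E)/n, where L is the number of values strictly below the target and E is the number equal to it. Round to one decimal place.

86.8

Sorted: 53, 55, 61, 64, 65, 71, 73, 77, 79, 82, 83, 84, 85, 86, 90, 91, 95, 96, 97.
Count below 95: L = 16; count equal: E = 1; n = 19.
Percentile rank = 100·(16 + 0.5·1)/19 = 100·16.5/19 = 86.84.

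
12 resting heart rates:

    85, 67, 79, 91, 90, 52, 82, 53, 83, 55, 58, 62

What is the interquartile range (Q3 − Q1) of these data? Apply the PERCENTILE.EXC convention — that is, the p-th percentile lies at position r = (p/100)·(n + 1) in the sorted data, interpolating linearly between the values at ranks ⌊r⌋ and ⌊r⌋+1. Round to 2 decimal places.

28.75

Sorted: 52, 53, 55, 58, 62, 67, 79, 82, 83, 85, 90, 91.
n = 12.
P25: r = 3.25; ranks 3–4 are 55, 58; interpolating gives 55.75.
P75: r = 9.75; ranks 9–10 are 83, 85; interpolating gives 84.5.
Difference: 84.5 − 55.75 = 28.75.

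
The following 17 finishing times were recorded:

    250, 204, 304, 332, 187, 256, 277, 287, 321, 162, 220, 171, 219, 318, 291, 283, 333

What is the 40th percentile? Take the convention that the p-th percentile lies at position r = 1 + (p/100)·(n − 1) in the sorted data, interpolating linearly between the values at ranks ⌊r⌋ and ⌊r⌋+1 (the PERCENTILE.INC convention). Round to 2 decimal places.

252.40

Sorted: 162, 171, 187, 204, 219, 220, 250, 256, 277, 283, 287, 291, 304, 318, 321, 332, 333.
n = 17.
r = 1 + (40/100)·(17 − 1) = 1 + 6.4 = 7.4.
Rank 7 is 250 and rank 8 is 256.
Interpolate: 250 + 0.4·(256 − 250) = 250 + 0.4·6 = 252.4.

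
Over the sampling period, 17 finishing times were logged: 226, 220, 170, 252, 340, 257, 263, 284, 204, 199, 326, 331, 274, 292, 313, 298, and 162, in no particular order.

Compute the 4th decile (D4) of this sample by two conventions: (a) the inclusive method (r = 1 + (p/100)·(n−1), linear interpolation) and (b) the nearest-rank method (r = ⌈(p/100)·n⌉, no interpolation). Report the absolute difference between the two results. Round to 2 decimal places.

Sorted: 162, 170, 199, 204, 220, 226, 252, 257, 263, 274, 284, 292, 298, 313, 326, 331, 340.
n = 17.
(a) r = 7.4; between ranks 7 (252) and 8 (257): 254.
(b) the nearest-rank method: rank 7 → 252.
|254 − 252| = 2.

2.00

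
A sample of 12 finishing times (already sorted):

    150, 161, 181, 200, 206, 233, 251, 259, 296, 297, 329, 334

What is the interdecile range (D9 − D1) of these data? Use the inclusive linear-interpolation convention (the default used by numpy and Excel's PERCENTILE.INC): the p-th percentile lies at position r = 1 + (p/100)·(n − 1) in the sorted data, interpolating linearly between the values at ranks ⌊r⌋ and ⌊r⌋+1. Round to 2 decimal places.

n = 12.
P10: r = 2.1; ranks 2–3 are 161, 181; interpolating gives 163.
P90: r = 10.9; ranks 10–11 are 297, 329; interpolating gives 325.8.
Difference: 325.8 − 163 = 162.8.

162.80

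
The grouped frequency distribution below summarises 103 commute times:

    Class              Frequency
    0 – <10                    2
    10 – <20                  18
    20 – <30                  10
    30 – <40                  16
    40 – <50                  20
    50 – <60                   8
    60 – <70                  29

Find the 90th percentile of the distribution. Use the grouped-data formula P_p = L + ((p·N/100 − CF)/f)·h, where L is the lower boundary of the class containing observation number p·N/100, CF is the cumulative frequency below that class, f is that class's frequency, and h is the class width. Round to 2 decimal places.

66.45

N = 103; target position k = 90/100 · 103 = 92.7.
Cumulative frequencies: 2, 20, 30, 46, 66, 74, 103.
Observation 92.7 falls in the class 60 – <70.
L = 60, CF = 74, f = 29, h = 10.
P90 = 60 + ((92.7 − 74)/29)·10 = 60 + 6.44828 = 66.4483.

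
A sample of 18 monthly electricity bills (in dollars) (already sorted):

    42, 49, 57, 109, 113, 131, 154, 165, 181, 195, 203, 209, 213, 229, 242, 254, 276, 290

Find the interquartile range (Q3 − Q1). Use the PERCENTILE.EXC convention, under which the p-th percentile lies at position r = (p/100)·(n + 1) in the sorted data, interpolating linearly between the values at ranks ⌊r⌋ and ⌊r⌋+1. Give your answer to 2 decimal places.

n = 18.
P25: r = 4.75; ranks 4–5 are 109, 113; interpolating gives 112.
P75: r = 14.25; ranks 14–15 are 229, 242; interpolating gives 232.25.
Difference: 232.25 − 112 = 120.25.

120.25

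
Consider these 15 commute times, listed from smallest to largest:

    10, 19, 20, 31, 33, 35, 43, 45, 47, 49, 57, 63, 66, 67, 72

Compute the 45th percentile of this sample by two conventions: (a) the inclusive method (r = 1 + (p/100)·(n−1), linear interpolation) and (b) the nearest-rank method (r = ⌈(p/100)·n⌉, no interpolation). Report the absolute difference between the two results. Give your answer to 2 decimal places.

n = 15.
(a) r = 7.3; between ranks 7 (43) and 8 (45): 43.6.
(b) the nearest-rank method: rank 7 → 43.
|43.6 − 43| = 0.6.

0.60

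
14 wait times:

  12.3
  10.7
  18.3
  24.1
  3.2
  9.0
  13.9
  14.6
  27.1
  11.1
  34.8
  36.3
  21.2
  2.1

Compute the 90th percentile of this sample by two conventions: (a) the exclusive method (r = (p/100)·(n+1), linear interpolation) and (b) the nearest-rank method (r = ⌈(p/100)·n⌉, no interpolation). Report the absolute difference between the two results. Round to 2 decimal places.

Sorted: 2.1, 3.2, 9.0, 10.7, 11.1, 12.3, 13.9, 14.6, 18.3, 21.2, 24.1, 27.1, 34.8, 36.3.
n = 14.
(a) r = 13.5; between ranks 13 (34.8) and 14 (36.3): 35.55.
(b) the nearest-rank method: rank 13 → 34.8.
|35.55 − 34.8| = 0.75.

0.75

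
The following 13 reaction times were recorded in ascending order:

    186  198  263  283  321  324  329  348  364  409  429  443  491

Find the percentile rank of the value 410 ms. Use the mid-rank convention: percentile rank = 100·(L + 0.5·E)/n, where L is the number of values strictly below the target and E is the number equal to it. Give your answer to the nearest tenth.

Count below 410: L = 10; count equal: E = 0; n = 13.
Percentile rank = 100·(10 + 0.5·0)/13 = 100·10/13 = 76.92.

76.9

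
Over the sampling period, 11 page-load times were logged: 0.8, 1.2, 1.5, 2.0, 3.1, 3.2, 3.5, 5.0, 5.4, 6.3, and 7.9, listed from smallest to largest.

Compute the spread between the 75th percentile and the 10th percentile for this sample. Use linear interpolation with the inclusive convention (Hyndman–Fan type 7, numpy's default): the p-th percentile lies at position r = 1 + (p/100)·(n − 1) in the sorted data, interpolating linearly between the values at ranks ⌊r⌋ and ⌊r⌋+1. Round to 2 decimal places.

n = 11.
P10: r = 2 (integer) → 1.2.
P75: r = 8.5; ranks 8–9 are 5.0, 5.4; interpolating gives 5.2.
Difference: 5.2 − 1.2 = 4.

4.00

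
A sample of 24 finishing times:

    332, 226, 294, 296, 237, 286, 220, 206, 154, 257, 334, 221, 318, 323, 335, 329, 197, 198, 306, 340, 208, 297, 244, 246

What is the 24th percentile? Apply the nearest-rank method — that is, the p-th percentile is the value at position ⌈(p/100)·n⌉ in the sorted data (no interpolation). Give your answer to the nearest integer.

Sorted: 154, 197, 198, 206, 208, 220, 221, 226, 237, 244, 246, 257, 286, 294, 296, 297, 306, 318, 323, 329, 332, 334, 335, 340.
n = 24.
Position = ⌈24/100 · 24⌉ = ⌈5.76⌉ = 6.
The value at rank 6 is 220.

220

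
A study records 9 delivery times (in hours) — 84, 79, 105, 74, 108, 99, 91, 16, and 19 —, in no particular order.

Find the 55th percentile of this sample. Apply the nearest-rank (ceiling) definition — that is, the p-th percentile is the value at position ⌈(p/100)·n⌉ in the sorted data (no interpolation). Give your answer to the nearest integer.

84

Sorted: 16, 19, 74, 79, 84, 91, 99, 105, 108.
n = 9.
Position = ⌈55/100 · 9⌉ = ⌈4.95⌉ = 5.
The value at rank 5 is 84.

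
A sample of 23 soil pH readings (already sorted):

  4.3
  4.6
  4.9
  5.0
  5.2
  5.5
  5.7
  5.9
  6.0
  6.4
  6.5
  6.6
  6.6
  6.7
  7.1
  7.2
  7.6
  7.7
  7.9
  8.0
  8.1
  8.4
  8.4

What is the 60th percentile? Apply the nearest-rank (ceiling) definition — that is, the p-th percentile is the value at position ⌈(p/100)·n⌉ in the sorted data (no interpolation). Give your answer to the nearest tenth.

6.7

n = 23.
Position = ⌈60/100 · 23⌉ = ⌈13.8⌉ = 14.
The value at rank 14 is 6.7.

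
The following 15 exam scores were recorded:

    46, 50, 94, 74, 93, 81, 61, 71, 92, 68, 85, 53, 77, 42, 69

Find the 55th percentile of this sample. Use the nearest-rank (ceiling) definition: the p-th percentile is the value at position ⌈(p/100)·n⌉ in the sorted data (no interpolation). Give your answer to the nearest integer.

Sorted: 42, 46, 50, 53, 61, 68, 69, 71, 74, 77, 81, 85, 92, 93, 94.
n = 15.
Position = ⌈55/100 · 15⌉ = ⌈8.25⌉ = 9.
The value at rank 9 is 74.

74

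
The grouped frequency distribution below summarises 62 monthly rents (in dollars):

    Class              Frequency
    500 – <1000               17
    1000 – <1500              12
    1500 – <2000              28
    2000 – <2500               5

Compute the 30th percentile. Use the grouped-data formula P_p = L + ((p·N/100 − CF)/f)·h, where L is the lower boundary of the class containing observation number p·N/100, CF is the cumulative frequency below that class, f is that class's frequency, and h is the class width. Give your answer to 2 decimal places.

1066.67

N = 62; target position k = 30/100 · 62 = 18.6.
Cumulative frequencies: 17, 29, 57, 62.
Observation 18.6 falls in the class 1000 – <1500.
L = 1000, CF = 17, f = 12, h = 500.
P30 = 1000 + ((18.6 − 17)/12)·500 = 1000 + 66.6667 = 1066.67.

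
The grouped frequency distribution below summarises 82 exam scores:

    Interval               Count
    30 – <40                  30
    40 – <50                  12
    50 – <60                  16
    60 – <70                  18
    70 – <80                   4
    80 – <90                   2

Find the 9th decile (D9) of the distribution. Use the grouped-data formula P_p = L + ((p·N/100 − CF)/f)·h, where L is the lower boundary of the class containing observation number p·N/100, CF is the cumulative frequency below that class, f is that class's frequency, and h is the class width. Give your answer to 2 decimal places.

N = 82; target position k = 90/100 · 82 = 73.8.
Cumulative frequencies: 30, 42, 58, 76, 80, 82.
Observation 73.8 falls in the class 60 – <70.
L = 60, CF = 58, f = 18, h = 10.
P90 = 60 + ((73.8 − 58)/18)·10 = 60 + 8.77778 = 68.7778.

68.78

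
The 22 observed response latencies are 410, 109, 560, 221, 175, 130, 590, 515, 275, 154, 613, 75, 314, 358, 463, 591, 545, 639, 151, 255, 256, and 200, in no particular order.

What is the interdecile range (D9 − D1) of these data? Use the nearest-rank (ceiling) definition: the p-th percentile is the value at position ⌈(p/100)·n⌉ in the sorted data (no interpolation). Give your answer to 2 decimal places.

Sorted: 75, 109, 130, 151, 154, 175, 200, 221, 255, 256, 275, 314, 358, 410, 463, 515, 545, 560, 590, 591, 613, 639.
n = 22.
P10: rank ⌈10/100·22⌉ = 3 → 130.
P90: rank ⌈90/100·22⌉ = 20 → 591.
Difference: 591 − 130 = 461.

461.00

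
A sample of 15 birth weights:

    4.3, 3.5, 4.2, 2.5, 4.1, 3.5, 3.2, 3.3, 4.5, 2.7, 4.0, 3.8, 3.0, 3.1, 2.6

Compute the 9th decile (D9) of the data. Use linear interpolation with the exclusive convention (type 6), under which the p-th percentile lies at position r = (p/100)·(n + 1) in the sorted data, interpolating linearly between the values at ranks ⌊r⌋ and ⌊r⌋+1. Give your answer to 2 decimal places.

4.38

Sorted: 2.5, 2.6, 2.7, 3.0, 3.1, 3.2, 3.3, 3.5, 3.5, 3.8, 4.0, 4.1, 4.2, 4.3, 4.5.
n = 15.
r = (90/100)·(15 + 1) = 14.4.
Rank 14 is 4.3 and rank 15 is 4.5.
Interpolate: 4.3 + 0.4·(4.5 − 4.3) = 4.3 + 0.4·0.2 = 4.38.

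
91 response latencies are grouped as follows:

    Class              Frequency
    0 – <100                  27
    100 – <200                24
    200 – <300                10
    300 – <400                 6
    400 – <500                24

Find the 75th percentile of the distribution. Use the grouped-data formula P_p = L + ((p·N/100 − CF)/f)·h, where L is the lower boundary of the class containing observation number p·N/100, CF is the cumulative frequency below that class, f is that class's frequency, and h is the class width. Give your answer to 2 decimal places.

405.21

N = 91; target position k = 75/100 · 91 = 68.25.
Cumulative frequencies: 27, 51, 61, 67, 91.
Observation 68.25 falls in the class 400 – <500.
L = 400, CF = 67, f = 24, h = 100.
P75 = 400 + ((68.25 − 67)/24)·100 = 400 + 5.20833 = 405.208.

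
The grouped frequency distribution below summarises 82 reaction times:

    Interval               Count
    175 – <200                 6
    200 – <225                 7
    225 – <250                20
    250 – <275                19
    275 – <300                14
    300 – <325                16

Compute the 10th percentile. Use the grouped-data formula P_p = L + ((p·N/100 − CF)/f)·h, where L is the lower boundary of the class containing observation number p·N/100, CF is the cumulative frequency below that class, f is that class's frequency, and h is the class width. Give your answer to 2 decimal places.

207.86

N = 82; target position k = 10/100 · 82 = 8.2.
Cumulative frequencies: 6, 13, 33, 52, 66, 82.
Observation 8.2 falls in the class 200 – <225.
L = 200, CF = 6, f = 7, h = 25.
P10 = 200 + ((8.2 − 6)/7)·25 = 200 + 7.85714 = 207.857.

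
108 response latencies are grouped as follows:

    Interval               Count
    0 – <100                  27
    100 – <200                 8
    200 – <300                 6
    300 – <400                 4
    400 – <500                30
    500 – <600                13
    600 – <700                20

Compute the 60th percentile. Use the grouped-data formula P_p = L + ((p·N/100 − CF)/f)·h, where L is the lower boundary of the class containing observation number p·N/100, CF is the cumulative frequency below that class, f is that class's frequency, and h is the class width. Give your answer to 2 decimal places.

N = 108; target position k = 60/100 · 108 = 64.8.
Cumulative frequencies: 27, 35, 41, 45, 75, 88, 108.
Observation 64.8 falls in the class 400 – <500.
L = 400, CF = 45, f = 30, h = 100.
P60 = 400 + ((64.8 − 45)/30)·100 = 400 + 66 = 466.

466.00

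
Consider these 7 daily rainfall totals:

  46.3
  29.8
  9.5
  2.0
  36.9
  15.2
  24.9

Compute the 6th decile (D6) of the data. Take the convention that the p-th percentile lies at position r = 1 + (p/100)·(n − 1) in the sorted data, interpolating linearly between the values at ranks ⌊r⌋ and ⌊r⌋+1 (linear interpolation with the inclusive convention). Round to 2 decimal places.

Sorted: 2.0, 9.5, 15.2, 24.9, 29.8, 36.9, 46.3.
n = 7.
r = 1 + (60/100)·(7 − 1) = 1 + 3.6 = 4.6.
Rank 4 is 24.9 and rank 5 is 29.8.
Interpolate: 24.9 + 0.6·(29.8 − 24.9) = 24.9 + 0.6·4.9 = 27.84.

27.84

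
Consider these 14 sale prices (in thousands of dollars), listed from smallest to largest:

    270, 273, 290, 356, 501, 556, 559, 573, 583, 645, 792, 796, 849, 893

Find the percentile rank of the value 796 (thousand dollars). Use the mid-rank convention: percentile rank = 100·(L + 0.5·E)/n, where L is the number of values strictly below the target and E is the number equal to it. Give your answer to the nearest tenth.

82.1

Count below 796: L = 11; count equal: E = 1; n = 14.
Percentile rank = 100·(11 + 0.5·1)/14 = 100·11.5/14 = 82.14.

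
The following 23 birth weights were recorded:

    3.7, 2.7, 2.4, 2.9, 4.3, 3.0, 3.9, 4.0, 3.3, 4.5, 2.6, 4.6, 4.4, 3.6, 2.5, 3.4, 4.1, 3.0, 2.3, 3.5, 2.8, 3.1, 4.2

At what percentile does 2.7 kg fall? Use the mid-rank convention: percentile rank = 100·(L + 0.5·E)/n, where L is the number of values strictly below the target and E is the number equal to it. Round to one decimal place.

Sorted: 2.3, 2.4, 2.5, 2.6, 2.7, 2.8, 2.9, 3.0, 3.0, 3.1, 3.3, 3.4, 3.5, 3.6, 3.7, 3.9, 4.0, 4.1, 4.2, 4.3, 4.4, 4.5, 4.6.
Count below 2.7: L = 4; count equal: E = 1; n = 23.
Percentile rank = 100·(4 + 0.5·1)/23 = 100·4.5/23 = 19.57.

19.6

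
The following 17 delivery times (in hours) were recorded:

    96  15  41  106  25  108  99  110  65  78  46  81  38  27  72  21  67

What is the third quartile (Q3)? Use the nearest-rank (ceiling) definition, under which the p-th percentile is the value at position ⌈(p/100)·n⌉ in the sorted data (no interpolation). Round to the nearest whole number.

96

Sorted: 15, 21, 25, 27, 38, 41, 46, 65, 67, 72, 78, 81, 96, 99, 106, 108, 110.
n = 17.
Position = ⌈75/100 · 17⌉ = ⌈12.75⌉ = 13.
The value at rank 13 is 96.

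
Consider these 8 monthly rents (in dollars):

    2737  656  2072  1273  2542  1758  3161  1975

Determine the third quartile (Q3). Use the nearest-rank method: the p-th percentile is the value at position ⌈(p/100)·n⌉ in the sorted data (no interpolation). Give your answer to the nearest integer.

2542

Sorted: 656, 1273, 1758, 1975, 2072, 2542, 2737, 3161.
n = 8.
Position = ⌈75/100 · 8⌉ = ⌈6⌉ = 6.
The value at rank 6 is 2542.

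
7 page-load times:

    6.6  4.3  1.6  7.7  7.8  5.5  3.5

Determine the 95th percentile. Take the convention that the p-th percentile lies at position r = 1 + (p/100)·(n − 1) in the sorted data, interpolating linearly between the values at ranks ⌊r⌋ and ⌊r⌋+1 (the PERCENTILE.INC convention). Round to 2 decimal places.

7.77

Sorted: 1.6, 3.5, 4.3, 5.5, 6.6, 7.7, 7.8.
n = 7.
r = 1 + (95/100)·(7 − 1) = 1 + 5.7 = 6.7.
Rank 6 is 7.7 and rank 7 is 7.8.
Interpolate: 7.7 + 0.7·(7.8 − 7.7) = 7.7 + 0.7·0.1 = 7.77.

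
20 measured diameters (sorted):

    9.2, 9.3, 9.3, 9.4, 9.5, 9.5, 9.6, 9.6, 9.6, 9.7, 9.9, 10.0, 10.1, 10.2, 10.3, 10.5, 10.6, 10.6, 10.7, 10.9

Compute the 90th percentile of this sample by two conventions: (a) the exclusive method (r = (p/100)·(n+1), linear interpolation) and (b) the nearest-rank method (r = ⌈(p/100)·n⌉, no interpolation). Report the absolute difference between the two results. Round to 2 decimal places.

0.09

n = 20.
(a) r = 18.9; between ranks 18 (10.6) and 19 (10.7): 10.69.
(b) the nearest-rank method: rank 18 → 10.6.
|10.69 − 10.6| = 0.09.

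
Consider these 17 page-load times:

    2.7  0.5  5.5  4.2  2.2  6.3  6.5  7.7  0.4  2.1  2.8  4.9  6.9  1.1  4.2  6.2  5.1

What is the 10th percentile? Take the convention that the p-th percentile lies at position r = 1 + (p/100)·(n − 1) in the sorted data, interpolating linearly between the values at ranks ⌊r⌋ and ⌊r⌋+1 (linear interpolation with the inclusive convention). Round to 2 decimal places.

Sorted: 0.4, 0.5, 1.1, 2.1, 2.2, 2.7, 2.8, 4.2, 4.2, 4.9, 5.1, 5.5, 6.2, 6.3, 6.5, 6.9, 7.7.
n = 17.
r = 1 + (10/100)·(17 − 1) = 1 + 1.6 = 2.6.
Rank 2 is 0.5 and rank 3 is 1.1.
Interpolate: 0.5 + 0.6·(1.1 − 0.5) = 0.5 + 0.6·0.6 = 0.86.

0.86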